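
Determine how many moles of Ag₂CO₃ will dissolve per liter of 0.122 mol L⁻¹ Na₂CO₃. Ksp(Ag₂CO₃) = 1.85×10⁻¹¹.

6.16×10⁻⁶ M

Ag₂CO₃(s) ⇌ 2 Ag⁺(aq) + CO₃²⁻(aq)
CO₃²⁻ is already present at 0.122 mol L⁻¹. If s mol/L of Ag₂CO₃ dissolves, [Ag⁺] = 2s while [CO₃²⁻] ≈ 0.122 mol L⁻¹.
Ksp = [Ag⁺]^2[CO₃²⁻] = (2s)^2(0.122)
(2s)^2 = 1.85×10⁻¹¹ / (0.122) = 1.52×10⁻¹⁰
s = 6.16×10⁻⁶ mol L⁻¹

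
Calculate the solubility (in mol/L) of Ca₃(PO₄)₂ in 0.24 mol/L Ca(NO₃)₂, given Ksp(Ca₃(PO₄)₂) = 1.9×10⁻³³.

1.9×10⁻¹⁶ M

Ca₃(PO₄)₂(s) ⇌ 3 Ca²⁺(aq) + 2 PO₄³⁻(aq)
Ca²⁺ is already present at 0.24 mol/L. If s mol/L of Ca₃(PO₄)₂ dissolves, [PO₄³⁻] = 2s while [Ca²⁺] ≈ 0.24 mol/L.
Ksp = [Ca²⁺]^3[PO₄³⁻]^2 = (0.24)^3(2s)^2
(2s)^2 = 1.9×10⁻³³ / (0.24)^3 = 1.4×10⁻³¹
s = 1.9×10⁻¹⁶ mol/L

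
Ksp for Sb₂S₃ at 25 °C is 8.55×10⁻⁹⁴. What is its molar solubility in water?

9.54×10⁻²⁰ M

Sb₂S₃(s) ⇌ 2 Sb³⁺(aq) + 3 S²⁻(aq)
For each mole of Sb₂S₃ that dissolves per liter, [Sb³⁺] = 2s and [S²⁻] = 3s; let s denote this solubility.
Ksp = [Sb³⁺]^2[S²⁻]^3 = (2s)^2 · (3s)^3 = 108s^5
108s^5 = 8.55×10⁻⁹⁴  ⇒  s^5 = 7.92×10⁻⁹⁶
Taking the 5th root, s = 9.54×10⁻²⁰ mol/L.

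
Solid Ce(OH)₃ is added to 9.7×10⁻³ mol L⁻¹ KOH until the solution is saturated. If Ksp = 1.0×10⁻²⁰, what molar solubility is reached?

1.1×10⁻¹⁴ M

Ce(OH)₃(s) ⇌ Ce³⁺(aq) + 3 OH⁻(aq)
OH⁻ is already present at 9.7×10⁻³ mol L⁻¹. If s mol/L of Ce(OH)₃ dissolves, [Ce³⁺] = s while [OH⁻] ≈ 9.7×10⁻³ mol L⁻¹.
Ksp = [Ce³⁺][OH⁻]^3 = s(9.7×10⁻³)^3
s = 1.0×10⁻²⁰ / (9.7×10⁻³)^3 = 1.1×10⁻¹⁴
s = 1.1×10⁻¹⁴ mol L⁻¹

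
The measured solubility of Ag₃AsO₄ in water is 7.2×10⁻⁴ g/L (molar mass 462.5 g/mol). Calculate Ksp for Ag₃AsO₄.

Ksp = 1.6×10⁻²²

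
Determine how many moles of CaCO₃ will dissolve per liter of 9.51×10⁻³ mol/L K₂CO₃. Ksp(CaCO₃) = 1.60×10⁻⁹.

CaCO₃(s) ⇌ Ca²⁺(aq) + CO₃²⁻(aq)
With CO₃²⁻ already at 9.51×10⁻³ mol/L and s small, take [CO₃²⁻] ≈ 9.51×10⁻³ mol/L and [Ca²⁺] = s.
Ksp = [Ca²⁺][CO₃²⁻] = s(9.51×10⁻³)
s = 1.60×10⁻⁹ / (9.51×10⁻³) = 1.68×10⁻⁷
s = 1.68×10⁻⁷ mol/L

1.68×10⁻⁷ M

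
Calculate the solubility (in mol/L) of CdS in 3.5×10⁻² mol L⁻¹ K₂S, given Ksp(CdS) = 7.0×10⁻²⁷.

2.0×10⁻²⁵ M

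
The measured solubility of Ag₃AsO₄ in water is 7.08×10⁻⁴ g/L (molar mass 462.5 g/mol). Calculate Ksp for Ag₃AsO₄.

Ksp = 1.48×10⁻²²

Molar solubility s = (7.08×10⁻⁴ g/L) / (462.5 g/mol) = 1.5308×10⁻⁶ mol/L
Ag₃AsO₄(s) ⇌ 3 Ag⁺(aq) + AsO₄³⁻(aq)
For each mole of Ag₃AsO₄ that dissolves per liter, [Ag⁺] = 3s and [AsO₄³⁻] = s; let s denote this solubility.
Ksp = [Ag⁺]^3[AsO₄³⁻] = (3s)^3 · s = 27s^4
Ksp = 27 × (1.5308×10⁻⁶)^4 = 1.48×10⁻²²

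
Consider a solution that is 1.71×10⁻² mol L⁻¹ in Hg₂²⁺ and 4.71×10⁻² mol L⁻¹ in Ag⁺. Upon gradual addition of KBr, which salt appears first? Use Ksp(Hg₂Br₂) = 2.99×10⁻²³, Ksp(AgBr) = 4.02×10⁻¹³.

The threshold for precipitation is Q = Ksp.
For Hg₂Br₂: [Br⁻] = (Ksp/[Hg₂²⁺])^(1/2) = 4.18×10⁻¹¹ mol L⁻¹
For AgBr: [Br⁻] = (Ksp/[Ag⁺]) = 8.54×10⁻¹² mol L⁻¹
Since AgBr needs less Br⁻ to reach saturation, it precipitates first.

AgBr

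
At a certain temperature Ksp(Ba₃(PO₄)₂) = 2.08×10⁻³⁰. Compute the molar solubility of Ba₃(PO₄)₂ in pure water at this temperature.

4.54×10⁻⁷ M

Ba₃(PO₄)₂(s) ⇌ 3 Ba²⁺(aq) + 2 PO₄³⁻(aq)
For each mole of Ba₃(PO₄)₂ that dissolves per liter, [Ba²⁺] = 3s and [PO₄³⁻] = 2s; let s denote this solubility.
Ksp = [Ba²⁺]^3[PO₄³⁻]^2 = (3s)^3 · (2s)^2 = 108s^5
108s^5 = 2.08×10⁻³⁰  ⇒  s^5 = 1.93×10⁻³²
s = 4.54×10⁻⁷ mol L⁻¹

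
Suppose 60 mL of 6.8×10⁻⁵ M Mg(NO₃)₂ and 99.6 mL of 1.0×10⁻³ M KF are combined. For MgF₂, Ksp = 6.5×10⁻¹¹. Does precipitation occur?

No

After mixing, V = 60 mL + 99.6 mL = 159.6 mL.
[Mg²⁺] = (6.8×10⁻⁵)(60)/159.6 = 2.6×10⁻⁵ M
[F⁻] = (1.0×10⁻³)(99.6)/159.6 = 6.2×10⁻⁴ M
Q = [Mg²⁺][F⁻]^2 = 1.0×10⁻¹¹
Q = 1.0×10⁻¹¹ < Ksp = 6.5×10⁻¹¹, so the solution is unsaturated and no precipitate forms.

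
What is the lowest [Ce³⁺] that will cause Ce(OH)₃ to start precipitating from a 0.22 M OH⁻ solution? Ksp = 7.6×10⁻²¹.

Each salt precipitates once Q = Ksp for that salt.
Ce(OH)₃(s) ⇌ Ce³⁺(aq) + 3 OH⁻(aq)
Ksp = [Ce³⁺][OH⁻]^3 = [Ce³⁺](0.22)^3
[Ce³⁺] = 7.6×10⁻²¹ / (0.22)^3 = 7.1×10⁻¹⁹
[Ce³⁺] = 7.1×10⁻¹⁹ M

7.1×10⁻¹⁹ M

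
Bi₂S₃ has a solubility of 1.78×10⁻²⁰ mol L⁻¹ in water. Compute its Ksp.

Ksp = 1.93×10⁻⁹⁷

Bi₂S₃(s) ⇌ 2 Bi³⁺(aq) + 3 S²⁻(aq)
For each mole of Bi₂S₃ that dissolves per liter, [Bi³⁺] = 2s and [S²⁻] = 3s; let s denote this solubility.
Ksp = [Bi³⁺]^2[S²⁻]^3 = (2s)^2 · (3s)^3 = 108s^5
Ksp = 108 × (1.78×10⁻²⁰)^5 = 1.93×10⁻⁹⁷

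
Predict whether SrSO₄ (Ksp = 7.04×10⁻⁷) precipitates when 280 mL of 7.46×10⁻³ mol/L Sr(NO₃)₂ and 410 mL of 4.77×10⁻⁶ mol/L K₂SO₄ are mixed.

The combined volume is 690 mL.
[Sr²⁺] = (7.46×10⁻³)(280)/690 = 3.03×10⁻³ mol/L
[SO₄²⁻] = (4.77×10⁻⁶)(410)/690 = 2.83×10⁻⁶ mol/L
Q = [Sr²⁺][SO₄²⁻] = 8.58×10⁻⁹
Q = 8.58×10⁻⁹ < Ksp = 7.04×10⁻⁷, so the solution is unsaturated and no precipitate forms.

No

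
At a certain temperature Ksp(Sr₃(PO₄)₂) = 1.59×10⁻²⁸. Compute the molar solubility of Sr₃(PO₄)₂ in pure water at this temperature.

Sr₃(PO₄)₂(s) ⇌ 3 Sr²⁺(aq) + 2 PO₄³⁻(aq)
If s mol/L of Sr₃(PO₄)₂ dissolves, [Sr²⁺] = 3s and [PO₄³⁻] = 2s.
Ksp = [Sr²⁺]^3[PO₄³⁻]^2 = (3s)^3 · (2s)^2 = 108s^5
108s^5 = 1.59×10⁻²⁸  ⇒  s^5 = 1.47×10⁻³⁰
s = 1.08×10⁻⁶ M

1.08×10⁻⁶ M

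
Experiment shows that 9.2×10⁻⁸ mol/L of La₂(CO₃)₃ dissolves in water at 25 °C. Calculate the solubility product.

Ksp = 7.1×10⁻³⁴

La₂(CO₃)₃(s) ⇌ 2 La³⁺(aq) + 3 CO₃²⁻(aq)
Let s be the molar solubility. Then [La³⁺] = 2s and [CO₃²⁻] = 3s.
Ksp = [La³⁺]^2[CO₃²⁻]^3 = (2s)^2 · (3s)^3 = 108s^5
Ksp = 108 × (9.2×10⁻⁸)^5 = 7.1×10⁻³⁴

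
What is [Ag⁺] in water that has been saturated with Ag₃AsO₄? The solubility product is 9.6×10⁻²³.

4.1×10⁻⁶ M

Ag₃AsO₄(s) ⇌ 3 Ag⁺(aq) + AsO₄³⁻(aq)
Let s be the molar solubility. Then [Ag⁺] = 3s and [AsO₄³⁻] = s.
Ksp = [Ag⁺]^3[AsO₄³⁻] = (3s)^3 · s = 27s^4 = 9.6×10⁻²³
s = 1.4×10⁻⁶ mol/L
[Ag⁺] = 3s = 4.1×10⁻⁶ mol/L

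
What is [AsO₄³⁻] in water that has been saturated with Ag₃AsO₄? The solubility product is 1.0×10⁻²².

1.4×10⁻⁶ M

Ag₃AsO₄(s) ⇌ 3 Ag⁺(aq) + AsO₄³⁻(aq)
With molar solubility s: [Ag⁺] = 3s, [AsO₄³⁻] = s.
Ksp = [Ag⁺]^3[AsO₄³⁻] = (3s)^3 · s = 27s^4 = 1.0×10⁻²²
s = 1.4×10⁻⁶ M
[AsO₄³⁻] = s = 1.4×10⁻⁶ M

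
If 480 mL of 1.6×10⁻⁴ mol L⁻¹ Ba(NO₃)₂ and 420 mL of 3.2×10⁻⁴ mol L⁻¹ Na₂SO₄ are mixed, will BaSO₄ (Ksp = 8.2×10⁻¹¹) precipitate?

Yes

The combined volume is 900 mL.
[Ba²⁺] = (1.6×10⁻⁴)(480)/900 = 8.5×10⁻⁵ mol L⁻¹
[SO₄²⁻] = (3.2×10⁻⁴)(420)/900 = 1.5×10⁻⁴ mol L⁻¹
Q = [Ba²⁺][SO₄²⁻] = 1.3×10⁻⁸
Because Q > Ksp (1.3×10⁻⁸ vs 8.2×10⁻¹¹), a precipitate of BaSO₄ forms.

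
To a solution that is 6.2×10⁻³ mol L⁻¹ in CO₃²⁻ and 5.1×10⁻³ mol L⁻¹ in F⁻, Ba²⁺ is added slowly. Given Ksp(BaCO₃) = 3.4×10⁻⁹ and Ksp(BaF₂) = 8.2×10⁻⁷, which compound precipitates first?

A salt starts to precipitate once the ion product Q reaches its Ksp.
For BaCO₃: [Ba²⁺] = (Ksp/[CO₃²⁻]) = 5.5×10⁻⁷ mol L⁻¹
For BaF₂: [Ba²⁺] = (Ksp/[F⁻]^2) = 3.2×10⁻² mol L⁻¹
BaCO₃ requires the lower [Ba²⁺], so it precipitates first.

BaCO₃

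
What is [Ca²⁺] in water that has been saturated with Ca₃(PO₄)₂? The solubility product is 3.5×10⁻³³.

3.8×10⁻⁷ M

Ca₃(PO₄)₂(s) ⇌ 3 Ca²⁺(aq) + 2 PO₄³⁻(aq)
If s mol/L of Ca₃(PO₄)₂ dissolves, [Ca²⁺] = 3s and [PO₄³⁻] = 2s.
Ksp = [Ca²⁺]^3[PO₄³⁻]^2 = (3s)^3 · (2s)^2 = 108s^5 = 3.5×10⁻³³
s = 1.3×10⁻⁷ mol L⁻¹
[Ca²⁺] = 3s = 3.8×10⁻⁷ mol L⁻¹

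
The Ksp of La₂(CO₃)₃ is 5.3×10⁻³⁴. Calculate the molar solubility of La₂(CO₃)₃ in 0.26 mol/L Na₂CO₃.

La₂(CO₃)₃(s) ⇌ 2 La³⁺(aq) + 3 CO₃²⁻(aq)
CO₃²⁻ is already present at 0.26 mol/L. If s mol/L of La₂(CO₃)₃ dissolves, [La³⁺] = 2s while [CO₃²⁻] ≈ 0.26 mol/L.
Ksp = [La³⁺]^2[CO₃²⁻]^3 = (2s)^2(0.26)^3
(2s)^2 = 5.3×10⁻³⁴ / (0.26)^3 = 3.0×10⁻³²
s = 8.7×10⁻¹⁷ mol/L

8.7×10⁻¹⁷ M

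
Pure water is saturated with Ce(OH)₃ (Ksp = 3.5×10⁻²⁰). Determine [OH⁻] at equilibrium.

Ce(OH)₃(s) ⇌ Ce³⁺(aq) + 3 OH⁻(aq)
For each mole of Ce(OH)₃ that dissolves per liter, [Ce³⁺] = s and [OH⁻] = 3s; let s denote this solubility.
Ksp = [Ce³⁺][OH⁻]^3 = s · (3s)^3 = 27s^4 = 3.5×10⁻²⁰
s = 6.0×10⁻⁶ M
[OH⁻] = 3s = 1.8×10⁻⁵ M

1.8×10⁻⁵ M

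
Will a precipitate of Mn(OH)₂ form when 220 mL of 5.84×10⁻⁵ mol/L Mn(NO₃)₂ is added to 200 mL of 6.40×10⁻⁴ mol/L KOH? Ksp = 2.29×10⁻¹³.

Yes

After mixing, V = 220 mL + 200 mL = 420 mL.
[Mn²⁺] = (5.84×10⁻⁵)(220)/420 = 3.06×10⁻⁵ mol/L
[OH⁻] = (6.40×10⁻⁴)(200)/420 = 3.05×10⁻⁴ mol/L
Q = [Mn²⁺][OH⁻]^2 = 2.84×10⁻¹²
Since Q (2.84×10⁻¹²) exceeds Ksp (2.29×10⁻¹³), Mn(OH)₂ will precipitate.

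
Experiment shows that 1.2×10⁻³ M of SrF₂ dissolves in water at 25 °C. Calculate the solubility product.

Ksp = 6.9×10⁻⁹

SrF₂(s) ⇌ Sr²⁺(aq) + 2 F⁻(aq)
If s mol/L of SrF₂ dissolves, [Sr²⁺] = s and [F⁻] = 2s.
Ksp = [Sr²⁺][F⁻]^2 = s · (2s)^2 = 4s^3
Ksp = 4 × (1.2×10⁻³)^3 = 6.9×10⁻⁹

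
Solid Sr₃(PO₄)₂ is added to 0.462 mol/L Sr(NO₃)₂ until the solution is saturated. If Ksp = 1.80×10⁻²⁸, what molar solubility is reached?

Sr₃(PO₄)₂(s) ⇌ 3 Sr²⁺(aq) + 2 PO₄³⁻(aq)
Let s be the solubility of Sr₃(PO₄)₂ here. The common ion gives [Sr²⁺] ≈ 0.462 mol/L, and [PO₄³⁻] = 2s.
Ksp = [Sr²⁺]^3[PO₄³⁻]^2 = (0.462)^3(2s)^2
(2s)^2 = 1.80×10⁻²⁸ / (0.462)^3 = 1.83×10⁻²⁷
s = 2.14×10⁻¹⁴ mol/L

2.14×10⁻¹⁴ M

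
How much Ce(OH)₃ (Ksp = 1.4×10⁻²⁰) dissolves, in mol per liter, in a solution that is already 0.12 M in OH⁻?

8.1×10⁻¹⁸ M

Ce(OH)₃(s) ⇌ Ce³⁺(aq) + 3 OH⁻(aq)
Let s be the solubility of Ce(OH)₃ here. The common ion gives [OH⁻] ≈ 0.12 M, and [Ce³⁺] = s.
Ksp = [Ce³⁺][OH⁻]^3 = s(0.12)^3
s = 1.4×10⁻²⁰ / (0.12)^3 = 8.1×10⁻¹⁸
s = 8.1×10⁻¹⁸ M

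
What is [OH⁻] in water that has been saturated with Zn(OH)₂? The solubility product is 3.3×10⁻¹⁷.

4.0×10⁻⁶ M

Zn(OH)₂(s) ⇌ Zn²⁺(aq) + 2 OH⁻(aq)
For each mole of Zn(OH)₂ that dissolves per liter, [Zn²⁺] = s and [OH⁻] = 2s; let s denote this solubility.
Ksp = [Zn²⁺][OH⁻]^2 = s · (2s)^2 = 4s^3 = 3.3×10⁻¹⁷
s = 2.0×10⁻⁶ M
[OH⁻] = 2s = 4.0×10⁻⁶ M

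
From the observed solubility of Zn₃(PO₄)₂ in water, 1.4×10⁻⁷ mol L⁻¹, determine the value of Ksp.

Ksp = 5.8×10⁻³³

Zn₃(PO₄)₂(s) ⇌ 3 Zn²⁺(aq) + 2 PO₄³⁻(aq)
With molar solubility s: [Zn²⁺] = 3s, [PO₄³⁻] = 2s.
Ksp = [Zn²⁺]^3[PO₄³⁻]^2 = (3s)^3 · (2s)^2 = 108s^5
Ksp = 108 × (1.4×10⁻⁷)^5 = 5.8×10⁻³³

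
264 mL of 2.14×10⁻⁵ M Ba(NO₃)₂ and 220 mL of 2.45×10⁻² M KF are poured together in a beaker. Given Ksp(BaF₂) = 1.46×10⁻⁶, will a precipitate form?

No

Total volume after mixing = 264 + 220 = 484 mL.
[Ba²⁺] = (2.14×10⁻⁵)(264)/484 = 1.17×10⁻⁵ M
[F⁻] = (2.45×10⁻²)(220)/484 = 1.11×10⁻² M
Q = [Ba²⁺][F⁻]^2 = 1.45×10⁻⁹
Q < Ksp (1.45×10⁻⁹ vs 1.46×10⁻⁶); the solution remains unsaturated and no precipitate forms.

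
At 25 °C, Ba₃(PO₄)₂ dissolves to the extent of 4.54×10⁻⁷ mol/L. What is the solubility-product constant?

Ba₃(PO₄)₂(s) ⇌ 3 Ba²⁺(aq) + 2 PO₄³⁻(aq)
If s mol/L of Ba₃(PO₄)₂ dissolves, [Ba²⁺] = 3s and [PO₄³⁻] = 2s.
Ksp = [Ba²⁺]^3[PO₄³⁻]^2 = (3s)^3 · (2s)^2 = 108s^5
Ksp = 108 × (4.54×10⁻⁷)^5 = 2.08×10⁻³⁰

Ksp = 2.08×10⁻³⁰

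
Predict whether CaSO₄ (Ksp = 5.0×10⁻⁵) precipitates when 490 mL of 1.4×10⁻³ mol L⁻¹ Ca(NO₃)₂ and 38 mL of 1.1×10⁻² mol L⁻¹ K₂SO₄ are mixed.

No

Total volume after mixing = 490 + 38 = 528 mL.
[Ca²⁺] = (1.4×10⁻³)(490)/528 = 1.3×10⁻³ mol L⁻¹
[SO₄²⁻] = (1.1×10⁻²)(38)/528 = 7.9×10⁻⁴ mol L⁻¹
Q = [Ca²⁺][SO₄²⁻] = 1.0×10⁻⁶
Since Q (1.0×10⁻⁶) is less than Ksp (5.0×10⁻⁵), no CaSO₄ precipitates.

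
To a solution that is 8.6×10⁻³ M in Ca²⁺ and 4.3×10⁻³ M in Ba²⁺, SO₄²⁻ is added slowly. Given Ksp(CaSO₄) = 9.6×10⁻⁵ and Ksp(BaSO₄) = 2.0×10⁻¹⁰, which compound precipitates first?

Each salt precipitates once Q = Ksp for that salt.
For CaSO₄: [SO₄²⁻] = (Ksp/[Ca²⁺]) = 1.1×10⁻² M
For BaSO₄: [SO₄²⁻] = (Ksp/[Ba²⁺]) = 4.7×10⁻⁸ M
BaSO₄ requires the lower [SO₄²⁻], so it precipitates first.

BaSO₄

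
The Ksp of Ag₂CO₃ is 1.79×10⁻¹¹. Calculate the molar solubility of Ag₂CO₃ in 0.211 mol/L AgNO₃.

4.02×10⁻¹⁰ M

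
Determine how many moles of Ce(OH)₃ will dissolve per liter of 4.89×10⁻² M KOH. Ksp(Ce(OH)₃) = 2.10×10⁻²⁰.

1.80×10⁻¹⁶ M

Ce(OH)₃(s) ⇌ Ce³⁺(aq) + 3 OH⁻(aq)
Let s be the solubility of Ce(OH)₃ here. The common ion gives [OH⁻] ≈ 4.89×10⁻² M, and [Ce³⁺] = s.
Ksp = [Ce³⁺][OH⁻]^3 = s(4.89×10⁻²)^3
s = 2.10×10⁻²⁰ / (4.89×10⁻²)^3 = 1.80×10⁻¹⁶
s = 1.80×10⁻¹⁶ M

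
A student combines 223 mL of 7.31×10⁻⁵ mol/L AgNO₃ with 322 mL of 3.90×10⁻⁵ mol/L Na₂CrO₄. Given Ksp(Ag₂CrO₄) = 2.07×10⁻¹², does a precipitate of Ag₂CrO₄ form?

No

After mixing, V = 223 mL + 322 mL = 545 mL.
[Ag⁺] = (7.31×10⁻⁵)(223)/545 = 2.99×10⁻⁵ mol/L
[CrO₄²⁻] = (3.90×10⁻⁵)(322)/545 = 2.30×10⁻⁵ mol/L
Q = [Ag⁺]^2[CrO₄²⁻] = 2.06×10⁻¹⁴
Since Q (2.06×10⁻¹⁴) is less than Ksp (2.07×10⁻¹²), no Ag₂CrO₄ precipitates.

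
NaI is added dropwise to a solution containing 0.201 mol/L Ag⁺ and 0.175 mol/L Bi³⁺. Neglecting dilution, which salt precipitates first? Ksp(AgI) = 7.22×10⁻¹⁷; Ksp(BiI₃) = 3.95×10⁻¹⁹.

AgI

A salt starts to precipitate once the ion product Q reaches its Ksp.
For AgI: [I⁻] = (Ksp/[Ag⁺]) = 3.59×10⁻¹⁶ mol/L
For BiI₃: [I⁻] = (Ksp/[Bi³⁺])^(1/3) = 1.31×10⁻⁶ mol/L
Since AgI needs less I⁻ to reach saturation, it precipitates first.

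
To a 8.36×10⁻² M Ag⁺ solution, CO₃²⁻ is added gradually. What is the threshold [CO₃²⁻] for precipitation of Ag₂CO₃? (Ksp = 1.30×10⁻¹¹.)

Each salt precipitates once Q = Ksp for that salt.
Ag₂CO₃(s) ⇌ 2 Ag⁺(aq) + CO₃²⁻(aq)
Ksp = [Ag⁺]^2[CO₃²⁻] = [CO₃²⁻](8.36×10⁻²)^2
[CO₃²⁻] = 1.30×10⁻¹¹ / (8.36×10⁻²)^2 = 1.86×10⁻⁹
[CO₃²⁻] = 1.86×10⁻⁹ M

1.86×10⁻⁹ M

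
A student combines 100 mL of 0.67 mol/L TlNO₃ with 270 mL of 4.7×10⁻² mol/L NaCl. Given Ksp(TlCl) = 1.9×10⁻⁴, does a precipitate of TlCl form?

Yes

Total volume after mixing = 100 + 270 = 370 mL.
[Tl⁺] = (0.67)(100)/370 = 0.18 mol/L
[Cl⁻] = (4.7×10⁻²)(270)/370 = 3.4×10⁻² mol/L
Q = [Tl⁺][Cl⁻] = 6.2×10⁻³
Because Q > Ksp (6.2×10⁻³ vs 1.9×10⁻⁴), a precipitate of TlCl forms.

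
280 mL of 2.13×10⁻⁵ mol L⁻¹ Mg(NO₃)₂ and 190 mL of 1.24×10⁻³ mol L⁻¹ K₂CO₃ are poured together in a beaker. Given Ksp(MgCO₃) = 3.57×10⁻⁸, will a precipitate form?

No

After mixing, V = 280 mL + 190 mL = 470 mL.
[Mg²⁺] = (2.13×10⁻⁵)(280)/470 = 1.27×10⁻⁵ mol L⁻¹
[CO₃²⁻] = (1.24×10⁻³)(190)/470 = 5.01×10⁻⁴ mol L⁻¹
Q = [Mg²⁺][CO₃²⁻] = 6.36×10⁻⁹
Q = 6.36×10⁻⁹ < Ksp = 3.57×10⁻⁸, so the solution is unsaturated and no precipitate forms.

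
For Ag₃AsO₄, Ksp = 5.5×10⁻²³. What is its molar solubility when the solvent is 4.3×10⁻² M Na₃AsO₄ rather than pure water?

3.6×10⁻⁸ M

Ag₃AsO₄(s) ⇌ 3 Ag⁺(aq) + AsO₄³⁻(aq)
Let s be the solubility of Ag₃AsO₄ here. The common ion gives [AsO₄³⁻] ≈ 4.3×10⁻² M, and [Ag⁺] = 3s.
Ksp = [Ag⁺]^3[AsO₄³⁻] = (3s)^3(4.3×10⁻²)
(3s)^3 = 5.5×10⁻²³ / (4.3×10⁻²) = 1.3×10⁻²¹
s = 3.6×10⁻⁸ M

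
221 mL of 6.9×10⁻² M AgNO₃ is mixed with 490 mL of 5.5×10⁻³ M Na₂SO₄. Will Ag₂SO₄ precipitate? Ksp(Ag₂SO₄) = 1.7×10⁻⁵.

No

The combined volume is 711 mL.
[Ag⁺] = (6.9×10⁻²)(221)/711 = 2.1×10⁻² M
[SO₄²⁻] = (5.5×10⁻³)(490)/711 = 3.8×10⁻³ M
Q = [Ag⁺]^2[SO₄²⁻] = 1.7×10⁻⁶
Since Q (1.7×10⁻⁶) is less than Ksp (1.7×10⁻⁵), no Ag₂SO₄ precipitates.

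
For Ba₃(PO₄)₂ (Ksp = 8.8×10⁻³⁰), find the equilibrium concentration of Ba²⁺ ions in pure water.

Ba₃(PO₄)₂(s) ⇌ 3 Ba²⁺(aq) + 2 PO₄³⁻(aq)
For each mole of Ba₃(PO₄)₂ that dissolves per liter, [Ba²⁺] = 3s and [PO₄³⁻] = 2s; let s denote this solubility.
Ksp = [Ba²⁺]^3[PO₄³⁻]^2 = (3s)^3 · (2s)^2 = 108s^5 = 8.8×10⁻³⁰
s = 6.1×10⁻⁷ mol L⁻¹
[Ba²⁺] = 3s = 1.8×10⁻⁶ mol L⁻¹

1.8×10⁻⁶ M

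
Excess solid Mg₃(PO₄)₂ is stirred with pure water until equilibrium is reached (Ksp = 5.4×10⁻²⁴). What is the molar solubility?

Mg₃(PO₄)₂(s) ⇌ 3 Mg²⁺(aq) + 2 PO₄³⁻(aq)
Call the molar solubility s, so that [Mg²⁺] = 3s and [PO₄³⁻] = 2s.
Ksp = [Mg²⁺]^3[PO₄³⁻]^2 = (3s)^3 · (2s)^2 = 108s^5
108s^5 = 5.4×10⁻²⁴  ⇒  s^5 = 5.0×10⁻²⁶
Taking the 5th root, s = 8.7×10⁻⁶ mol L⁻¹.

8.7×10⁻⁶ M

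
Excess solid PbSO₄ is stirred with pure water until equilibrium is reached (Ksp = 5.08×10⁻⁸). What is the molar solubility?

PbSO₄(s) ⇌ Pb²⁺(aq) + SO₄²⁻(aq)
For each mole of PbSO₄ that dissolves per liter, [Pb²⁺] = s and [SO₄²⁻] = s; let s denote this solubility.
Ksp = [Pb²⁺][SO₄²⁻] = s · s = s^2
s^2 = 5.08×10⁻⁸
s = 2.25×10⁻⁴ mol/L

2.25×10⁻⁴ M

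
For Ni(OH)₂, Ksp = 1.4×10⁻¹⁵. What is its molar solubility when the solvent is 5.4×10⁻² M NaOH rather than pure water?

Ni(OH)₂(s) ⇌ Ni²⁺(aq) + 2 OH⁻(aq)
With OH⁻ already at 5.4×10⁻² M and s small, take [OH⁻] ≈ 5.4×10⁻² M and [Ni²⁺] = s.
Ksp = [Ni²⁺][OH⁻]^2 = s(5.4×10⁻²)^2
s = 1.4×10⁻¹⁵ / (5.4×10⁻²)^2 = 4.8×10⁻¹³
s = 4.8×10⁻¹³ M

4.8×10⁻¹³ M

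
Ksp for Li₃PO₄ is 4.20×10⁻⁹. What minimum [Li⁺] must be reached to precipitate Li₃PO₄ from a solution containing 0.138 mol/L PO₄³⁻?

3.12×10⁻³ M

The threshold for precipitation is Q = Ksp.
Li₃PO₄(s) ⇌ 3 Li⁺(aq) + PO₄³⁻(aq)
Ksp = [Li⁺]^3[PO₄³⁻] = [Li⁺]^3(0.138)
[Li⁺]^3 = 4.20×10⁻⁹ / (0.138) = 3.04×10⁻⁸
[Li⁺] = 3.12×10⁻³ mol/L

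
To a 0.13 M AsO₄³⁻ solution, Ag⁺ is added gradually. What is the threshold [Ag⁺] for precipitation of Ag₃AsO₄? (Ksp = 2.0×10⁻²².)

1.2×10⁻⁷ M

Each salt precipitates once Q = Ksp for that salt.
Ag₃AsO₄(s) ⇌ 3 Ag⁺(aq) + AsO₄³⁻(aq)
Ksp = [Ag⁺]^3[AsO₄³⁻] = [Ag⁺]^3(0.13)
[Ag⁺]^3 = 2.0×10⁻²² / (0.13) = 1.5×10⁻²¹
[Ag⁺] = 1.2×10⁻⁷ M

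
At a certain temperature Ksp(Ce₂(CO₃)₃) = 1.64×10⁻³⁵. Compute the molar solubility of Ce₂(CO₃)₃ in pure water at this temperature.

4.33×10⁻⁸ M

Ce₂(CO₃)₃(s) ⇌ 2 Ce³⁺(aq) + 3 CO₃²⁻(aq)
If s mol/L of Ce₂(CO₃)₃ dissolves, [Ce³⁺] = 2s and [CO₃²⁻] = 3s.
Ksp = [Ce³⁺]^2[CO₃²⁻]^3 = (2s)^2 · (3s)^3 = 108s^5
108s^5 = 1.64×10⁻³⁵  ⇒  s^5 = 1.52×10⁻³⁷
s = 4.33×10⁻⁸ mol/L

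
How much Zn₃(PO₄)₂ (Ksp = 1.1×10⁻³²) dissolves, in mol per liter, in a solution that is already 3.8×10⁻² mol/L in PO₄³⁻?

Zn₃(PO₄)₂(s) ⇌ 3 Zn²⁺(aq) + 2 PO₄³⁻(aq)
With PO₄³⁻ already at 3.8×10⁻² mol/L and s small, take [PO₄³⁻] ≈ 3.8×10⁻² mol/L and [Zn²⁺] = 3s.
Ksp = [Zn²⁺]^3[PO₄³⁻]^2 = (3s)^3(3.8×10⁻²)^2
(3s)^3 = 1.1×10⁻³² / (3.8×10⁻²)^2 = 7.6×10⁻³⁰
s = 6.6×10⁻¹¹ mol/L

6.6×10⁻¹¹ M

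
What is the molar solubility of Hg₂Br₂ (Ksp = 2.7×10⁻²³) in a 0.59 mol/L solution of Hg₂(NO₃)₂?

Hg₂Br₂(s) ⇌ Hg₂²⁺(aq) + 2 Br⁻(aq)
With Hg₂²⁺ already at 0.59 mol/L and s small, take [Hg₂²⁺] ≈ 0.59 mol/L and [Br⁻] = 2s.
Ksp = [Hg₂²⁺][Br⁻]^2 = (0.59)(2s)^2
(2s)^2 = 2.7×10⁻²³ / (0.59) = 4.6×10⁻²³
s = 3.4×10⁻¹² mol/L

3.4×10⁻¹² M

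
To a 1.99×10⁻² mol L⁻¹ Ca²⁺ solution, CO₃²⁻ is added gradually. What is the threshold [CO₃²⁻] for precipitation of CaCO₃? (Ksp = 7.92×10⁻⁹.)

3.98×10⁻⁷ M

The threshold for precipitation is Q = Ksp.
CaCO₃(s) ⇌ Ca²⁺(aq) + CO₃²⁻(aq)
Ksp = [Ca²⁺][CO₃²⁻] = [CO₃²⁻](1.99×10⁻²)
[CO₃²⁻] = 7.92×10⁻⁹ / (1.99×10⁻²) = 3.98×10⁻⁷
[CO₃²⁻] = 3.98×10⁻⁷ mol L⁻¹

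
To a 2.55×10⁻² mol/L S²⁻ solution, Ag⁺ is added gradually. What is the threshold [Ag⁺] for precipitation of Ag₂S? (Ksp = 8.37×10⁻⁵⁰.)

1.81×10⁻²⁴ M

The threshold for precipitation is Q = Ksp.
Ag₂S(s) ⇌ 2 Ag⁺(aq) + S²⁻(aq)
Ksp = [Ag⁺]^2[S²⁻] = [Ag⁺]^2(2.55×10⁻²)
[Ag⁺]^2 = 8.37×10⁻⁵⁰ / (2.55×10⁻²) = 3.28×10⁻⁴⁸
[Ag⁺] = 1.81×10⁻²⁴ mol/L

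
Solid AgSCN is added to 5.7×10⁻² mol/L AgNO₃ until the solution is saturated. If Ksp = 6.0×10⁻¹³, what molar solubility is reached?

1.1×10⁻¹¹ M

AgSCN(s) ⇌ Ag⁺(aq) + SCN⁻(aq)
With Ag⁺ already at 5.7×10⁻² mol/L and s small, take [Ag⁺] ≈ 5.7×10⁻² mol/L and [SCN⁻] = s.
Ksp = [Ag⁺][SCN⁻] = (5.7×10⁻²)s
s = 6.0×10⁻¹³ / (5.7×10⁻²) = 1.1×10⁻¹¹
s = 1.1×10⁻¹¹ mol/L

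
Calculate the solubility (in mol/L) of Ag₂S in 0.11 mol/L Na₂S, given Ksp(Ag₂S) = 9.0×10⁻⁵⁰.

Ag₂S(s) ⇌ 2 Ag⁺(aq) + S²⁻(aq)
With S²⁻ already at 0.11 mol/L and s small, take [S²⁻] ≈ 0.11 mol/L and [Ag⁺] = 2s.
Ksp = [Ag⁺]^2[S²⁻] = (2s)^2(0.11)
(2s)^2 = 9.0×10⁻⁵⁰ / (0.11) = 8.2×10⁻⁴⁹
s = 4.5×10⁻²⁵ mol/L

4.5×10⁻²⁵ M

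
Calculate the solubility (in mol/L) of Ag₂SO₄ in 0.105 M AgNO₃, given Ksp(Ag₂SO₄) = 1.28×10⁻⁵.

1.16×10⁻³ M

Ag₂SO₄(s) ⇌ 2 Ag⁺(aq) + SO₄²⁻(aq)
The solution already contains Ag⁺ at 0.105 M. Let s be the molar solubility of Ag₂SO₄.
[Ag⁺] ≈ 0.105 M (common ion dominates); [SO₄²⁻] = s.
Ksp = [Ag⁺]^2[SO₄²⁻] = (0.105)^2s
s = 1.28×10⁻⁵ / (0.105)^2 = 1.16×10⁻³
s = 1.16×10⁻³ M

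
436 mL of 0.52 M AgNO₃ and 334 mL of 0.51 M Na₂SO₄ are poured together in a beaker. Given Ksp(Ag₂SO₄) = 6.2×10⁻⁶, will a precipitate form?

Yes

After mixing, V = 436 mL + 334 mL = 770 mL.
[Ag⁺] = (0.52)(436)/770 = 0.29 M
[SO₄²⁻] = (0.51)(334)/770 = 0.22 M
Q = [Ag⁺]^2[SO₄²⁻] = 1.9×10⁻²
Q = 1.9×10⁻² > Ksp = 6.2×10⁻⁶, so the solution is supersaturated and Ag₂SO₄ precipitates.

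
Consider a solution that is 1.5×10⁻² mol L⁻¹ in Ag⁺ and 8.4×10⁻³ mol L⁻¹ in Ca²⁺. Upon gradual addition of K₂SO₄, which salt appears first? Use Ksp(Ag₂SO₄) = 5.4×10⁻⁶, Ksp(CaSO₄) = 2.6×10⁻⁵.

CaSO₄

Precipitation begins when Q = Ksp.
For Ag₂SO₄: [SO₄²⁻] = (Ksp/[Ag⁺]^2) = 2.4×10⁻² mol L⁻¹
For CaSO₄: [SO₄²⁻] = (Ksp/[Ca²⁺]) = 3.1×10⁻³ mol L⁻¹
The smaller threshold [SO₄²⁻] is reached first, so CaSO₄ precipitates first.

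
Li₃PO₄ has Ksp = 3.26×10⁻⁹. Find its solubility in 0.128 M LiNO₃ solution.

Li₃PO₄(s) ⇌ 3 Li⁺(aq) + PO₄³⁻(aq)
Li⁺ is already present at 0.128 M. If s mol/L of Li₃PO₄ dissolves, [PO₄³⁻] = s while [Li⁺] ≈ 0.128 M.
Ksp = [Li⁺]^3[PO₄³⁻] = (0.128)^3s
s = 3.26×10⁻⁹ / (0.128)^3 = 1.55×10⁻⁶
s = 1.55×10⁻⁶ M

1.55×10⁻⁶ M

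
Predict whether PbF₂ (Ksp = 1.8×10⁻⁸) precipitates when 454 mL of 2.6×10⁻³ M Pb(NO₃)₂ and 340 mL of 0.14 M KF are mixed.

Yes

After mixing, V = 454 mL + 340 mL = 794 mL.
[Pb²⁺] = (2.6×10⁻³)(454)/794 = 1.5×10⁻³ M
[F⁻] = (0.14)(340)/794 = 6.0×10⁻² M
Q = [Pb²⁺][F⁻]^2 = 5.3×10⁻⁶
Since Q (5.3×10⁻⁶) exceeds Ksp (1.8×10⁻⁸), PbF₂ will precipitate.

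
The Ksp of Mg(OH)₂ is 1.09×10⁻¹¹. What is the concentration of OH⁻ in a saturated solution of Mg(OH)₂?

2.79×10⁻⁴ M

Mg(OH)₂(s) ⇌ Mg²⁺(aq) + 2 OH⁻(aq)
With molar solubility s: [Mg²⁺] = s, [OH⁻] = 2s.
Ksp = [Mg²⁺][OH⁻]^2 = s · (2s)^2 = 4s^3 = 1.09×10⁻¹¹
s = 1.40×10⁻⁴ mol L⁻¹
[OH⁻] = 2s = 2.79×10⁻⁴ mol L⁻¹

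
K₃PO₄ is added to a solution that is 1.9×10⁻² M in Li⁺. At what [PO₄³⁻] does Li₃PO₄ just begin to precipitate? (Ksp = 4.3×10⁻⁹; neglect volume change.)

A salt starts to precipitate once the ion product Q reaches its Ksp.
Li₃PO₄(s) ⇌ 3 Li⁺(aq) + PO₄³⁻(aq)
Ksp = [Li⁺]^3[PO₄³⁻] = [PO₄³⁻](1.9×10⁻²)^3
[PO₄³⁻] = 4.3×10⁻⁹ / (1.9×10⁻²)^3 = 6.3×10⁻⁴
[PO₄³⁻] = 6.3×10⁻⁴ M

6.3×10⁻⁴ M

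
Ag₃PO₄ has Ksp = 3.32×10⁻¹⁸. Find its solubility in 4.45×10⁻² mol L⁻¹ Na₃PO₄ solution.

1.40×10⁻⁶ M

Ag₃PO₄(s) ⇌ 3 Ag⁺(aq) + PO₄³⁻(aq)
The solution already contains PO₄³⁻ at 4.45×10⁻² mol L⁻¹. Let s be the molar solubility of Ag₃PO₄.
[PO₄³⁻] ≈ 4.45×10⁻² mol L⁻¹ (common ion dominates); [Ag⁺] = 3s.
Ksp = [Ag⁺]^3[PO₄³⁻] = (3s)^3(4.45×10⁻²)
(3s)^3 = 3.32×10⁻¹⁸ / (4.45×10⁻²) = 7.46×10⁻¹⁷
s = 1.40×10⁻⁶ mol L⁻¹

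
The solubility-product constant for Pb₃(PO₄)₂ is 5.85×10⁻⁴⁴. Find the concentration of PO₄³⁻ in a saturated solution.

1.77×10⁻⁹ M

Pb₃(PO₄)₂(s) ⇌ 3 Pb²⁺(aq) + 2 PO₄³⁻(aq)
Call the molar solubility s, so that [Pb²⁺] = 3s and [PO₄³⁻] = 2s.
Ksp = [Pb²⁺]^3[PO₄³⁻]^2 = (3s)^3 · (2s)^2 = 108s^5 = 5.85×10⁻⁴⁴
s = 8.85×10⁻¹⁰ mol/L
[PO₄³⁻] = 2s = 1.77×10⁻⁹ mol/L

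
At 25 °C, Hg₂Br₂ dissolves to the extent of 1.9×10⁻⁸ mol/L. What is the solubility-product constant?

Ksp = 2.7×10⁻²³

Hg₂Br₂(s) ⇌ Hg₂²⁺(aq) + 2 Br⁻(aq)
With molar solubility s: [Hg₂²⁺] = s, [Br⁻] = 2s.
Ksp = [Hg₂²⁺][Br⁻]^2 = s · (2s)^2 = 4s^3
Ksp = 4 × (1.9×10⁻⁸)^3 = 2.7×10⁻²³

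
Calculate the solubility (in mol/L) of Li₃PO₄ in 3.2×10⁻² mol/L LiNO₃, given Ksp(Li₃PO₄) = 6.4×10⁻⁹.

2.0×10⁻⁴ M

Li₃PO₄(s) ⇌ 3 Li⁺(aq) + PO₄³⁻(aq)
Li⁺ is already present at 3.2×10⁻² mol/L. If s mol/L of Li₃PO₄ dissolves, [PO₄³⁻] = s while [Li⁺] ≈ 3.2×10⁻² mol/L.
Ksp = [Li⁺]^3[PO₄³⁻] = (3.2×10⁻²)^3s
s = 6.4×10⁻⁹ / (3.2×10⁻²)^3 = 2.0×10⁻⁴
s = 2.0×10⁻⁴ mol/L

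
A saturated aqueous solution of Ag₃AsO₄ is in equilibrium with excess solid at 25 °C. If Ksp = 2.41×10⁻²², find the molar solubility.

1.73×10⁻⁶ M

Ag₃AsO₄(s) ⇌ 3 Ag⁺(aq) + AsO₄³⁻(aq)
For each mole of Ag₃AsO₄ that dissolves per liter, [Ag⁺] = 3s and [AsO₄³⁻] = s; let s denote this solubility.
Ksp = [Ag⁺]^3[AsO₄³⁻] = (3s)^3 · s = 27s^4
27s^4 = 2.41×10⁻²²  ⇒  s^4 = 8.93×10⁻²⁴
Taking the 4th root, s = 1.73×10⁻⁶ mol/L.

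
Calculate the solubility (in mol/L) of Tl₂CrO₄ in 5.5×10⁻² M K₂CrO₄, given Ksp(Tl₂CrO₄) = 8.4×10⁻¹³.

2.0×10⁻⁶ M

Tl₂CrO₄(s) ⇌ 2 Tl⁺(aq) + CrO₄²⁻(aq)
With CrO₄²⁻ already at 5.5×10⁻² M and s small, take [CrO₄²⁻] ≈ 5.5×10⁻² M and [Tl⁺] = 2s.
Ksp = [Tl⁺]^2[CrO₄²⁻] = (2s)^2(5.5×10⁻²)
(2s)^2 = 8.4×10⁻¹³ / (5.5×10⁻²) = 1.5×10⁻¹¹
s = 2.0×10⁻⁶ M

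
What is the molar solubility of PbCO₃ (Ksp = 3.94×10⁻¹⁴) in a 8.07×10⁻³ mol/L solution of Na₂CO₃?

PbCO₃(s) ⇌ Pb²⁺(aq) + CO₃²⁻(aq)
CO₃²⁻ is already present at 8.07×10⁻³ mol/L. If s mol/L of PbCO₃ dissolves, [Pb²⁺] = s while [CO₃²⁻] ≈ 8.07×10⁻³ mol/L.
Ksp = [Pb²⁺][CO₃²⁻] = s(8.07×10⁻³)
s = 3.94×10⁻¹⁴ / (8.07×10⁻³) = 4.88×10⁻¹²
s = 4.88×10⁻¹² mol/L

4.88×10⁻¹² M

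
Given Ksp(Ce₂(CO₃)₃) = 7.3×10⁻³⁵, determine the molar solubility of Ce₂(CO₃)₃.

5.8×10⁻⁸ M

Ce₂(CO₃)₃(s) ⇌ 2 Ce³⁺(aq) + 3 CO₃²⁻(aq)
If s mol/L of Ce₂(CO₃)₃ dissolves, [Ce³⁺] = 2s and [CO₃²⁻] = 3s.
Ksp = [Ce³⁺]^2[CO₃²⁻]^3 = (2s)^2 · (3s)^3 = 108s^5
108s^5 = 7.3×10⁻³⁵  ⇒  s^5 = 6.8×10⁻³⁷
Taking the 5th root, s = 5.8×10⁻⁸ mol/L.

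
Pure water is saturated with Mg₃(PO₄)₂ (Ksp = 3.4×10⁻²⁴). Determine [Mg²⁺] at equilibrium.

Mg₃(PO₄)₂(s) ⇌ 3 Mg²⁺(aq) + 2 PO₄³⁻(aq)
With molar solubility s: [Mg²⁺] = 3s, [PO₄³⁻] = 2s.
Ksp = [Mg²⁺]^3[PO₄³⁻]^2 = (3s)^3 · (2s)^2 = 108s^5 = 3.4×10⁻²⁴
s = 7.9×10⁻⁶ mol/L
[Mg²⁺] = 3s = 2.4×10⁻⁵ mol/L

2.4×10⁻⁵ M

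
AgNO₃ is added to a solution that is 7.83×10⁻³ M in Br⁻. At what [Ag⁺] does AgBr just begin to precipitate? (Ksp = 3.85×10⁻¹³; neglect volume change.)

4.92×10⁻¹¹ M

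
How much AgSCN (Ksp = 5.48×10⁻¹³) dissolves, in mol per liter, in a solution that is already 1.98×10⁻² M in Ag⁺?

2.77×10⁻¹¹ M

AgSCN(s) ⇌ Ag⁺(aq) + SCN⁻(aq)
With Ag⁺ already at 1.98×10⁻² M and s small, take [Ag⁺] ≈ 1.98×10⁻² M and [SCN⁻] = s.
Ksp = [Ag⁺][SCN⁻] = (1.98×10⁻²)s
s = 5.48×10⁻¹³ / (1.98×10⁻²) = 2.77×10⁻¹¹
s = 2.77×10⁻¹¹ M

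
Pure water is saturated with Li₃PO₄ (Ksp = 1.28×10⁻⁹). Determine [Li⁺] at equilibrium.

7.87×10⁻³ M

Li₃PO₄(s) ⇌ 3 Li⁺(aq) + PO₄³⁻(aq)
If s mol/L of Li₃PO₄ dissolves, [Li⁺] = 3s and [PO₄³⁻] = s.
Ksp = [Li⁺]^3[PO₄³⁻] = (3s)^3 · s = 27s^4 = 1.28×10⁻⁹
s = 2.62×10⁻³ mol L⁻¹
[Li⁺] = 3s = 7.87×10⁻³ mol L⁻¹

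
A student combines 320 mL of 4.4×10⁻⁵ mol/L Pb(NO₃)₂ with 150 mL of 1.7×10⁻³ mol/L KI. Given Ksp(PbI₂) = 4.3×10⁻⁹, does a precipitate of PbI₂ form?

The combined volume is 470 mL.
[Pb²⁺] = (4.4×10⁻⁵)(320)/470 = 3.0×10⁻⁵ mol/L
[I⁻] = (1.7×10⁻³)(150)/470 = 5.4×10⁻⁴ mol/L
Q = [Pb²⁺][I⁻]^2 = 8.8×10⁻¹²
Q < Ksp (8.8×10⁻¹² vs 4.3×10⁻⁹); the solution remains unsaturated and no precipitate forms.

No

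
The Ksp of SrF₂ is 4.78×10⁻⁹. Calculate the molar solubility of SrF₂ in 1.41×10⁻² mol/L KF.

SrF₂(s) ⇌ Sr²⁺(aq) + 2 F⁻(aq)
The solution already contains F⁻ at 1.41×10⁻² mol/L. Let s be the molar solubility of SrF₂.
[F⁻] ≈ 1.41×10⁻² mol/L (common ion dominates); [Sr²⁺] = s.
Ksp = [Sr²⁺][F⁻]^2 = s(1.41×10⁻²)^2
s = 4.78×10⁻⁹ / (1.41×10⁻²)^2 = 2.40×10⁻⁵
s = 2.40×10⁻⁵ mol/L

2.40×10⁻⁵ M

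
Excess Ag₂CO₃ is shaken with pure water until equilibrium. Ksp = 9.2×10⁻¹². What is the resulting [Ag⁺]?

2.6×10⁻⁴ M

Ag₂CO₃(s) ⇌ 2 Ag⁺(aq) + CO₃²⁻(aq)
With molar solubility s: [Ag⁺] = 2s, [CO₃²⁻] = s.
Ksp = [Ag⁺]^2[CO₃²⁻] = (2s)^2 · s = 4s^3 = 9.2×10⁻¹²
s = 1.3×10⁻⁴ M
[Ag⁺] = 2s = 2.6×10⁻⁴ M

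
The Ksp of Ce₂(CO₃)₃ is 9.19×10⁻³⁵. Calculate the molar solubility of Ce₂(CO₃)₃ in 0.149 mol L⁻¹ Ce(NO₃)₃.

5.35×10⁻¹² M

Ce₂(CO₃)₃(s) ⇌ 2 Ce³⁺(aq) + 3 CO₃²⁻(aq)
Let s be the solubility of Ce₂(CO₃)₃ here. The common ion gives [Ce³⁺] ≈ 0.149 mol L⁻¹, and [CO₃²⁻] = 3s.
Ksp = [Ce³⁺]^2[CO₃²⁻]^3 = (0.149)^2(3s)^3
(3s)^3 = 9.19×10⁻³⁵ / (0.149)^2 = 4.14×10⁻³³
s = 5.35×10⁻¹² mol L⁻¹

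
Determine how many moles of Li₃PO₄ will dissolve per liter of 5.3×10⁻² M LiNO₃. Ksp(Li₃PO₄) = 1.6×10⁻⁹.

1.1×10⁻⁵ M

Li₃PO₄(s) ⇌ 3 Li⁺(aq) + PO₄³⁻(aq)
Li⁺ is already present at 5.3×10⁻² M. If s mol/L of Li₃PO₄ dissolves, [PO₄³⁻] = s while [Li⁺] ≈ 5.3×10⁻² M.
Ksp = [Li⁺]^3[PO₄³⁻] = (5.3×10⁻²)^3s
s = 1.6×10⁻⁹ / (5.3×10⁻²)^3 = 1.1×10⁻⁵
s = 1.1×10⁻⁵ M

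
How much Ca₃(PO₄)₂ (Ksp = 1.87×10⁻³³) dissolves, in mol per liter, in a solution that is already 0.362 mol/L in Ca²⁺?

9.93×10⁻¹⁷ M

Ca₃(PO₄)₂(s) ⇌ 3 Ca²⁺(aq) + 2 PO₄³⁻(aq)
Let s be the solubility of Ca₃(PO₄)₂ here. The common ion gives [Ca²⁺] ≈ 0.362 mol/L, and [PO₄³⁻] = 2s.
Ksp = [Ca²⁺]^3[PO₄³⁻]^2 = (0.362)^3(2s)^2
(2s)^2 = 1.87×10⁻³³ / (0.362)^3 = 3.94×10⁻³²
s = 9.93×10⁻¹⁷ mol/L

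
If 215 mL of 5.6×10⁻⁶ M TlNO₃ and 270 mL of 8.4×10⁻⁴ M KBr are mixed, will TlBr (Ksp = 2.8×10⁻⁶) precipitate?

Total volume after mixing = 215 + 270 = 485 mL.
[Tl⁺] = (5.6×10⁻⁶)(215)/485 = 2.5×10⁻⁶ M
[Br⁻] = (8.4×10⁻⁴)(270)/485 = 4.7×10⁻⁴ M
Q = [Tl⁺][Br⁻] = 1.2×10⁻⁹
Q = 1.2×10⁻⁹ < Ksp = 2.8×10⁻⁶, so the solution is unsaturated and no precipitate forms.

No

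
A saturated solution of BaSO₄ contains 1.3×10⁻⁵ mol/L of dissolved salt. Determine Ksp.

Ksp = 1.7×10⁻¹⁰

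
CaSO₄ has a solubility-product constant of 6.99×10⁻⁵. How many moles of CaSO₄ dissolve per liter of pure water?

8.36×10⁻³ M

CaSO₄(s) ⇌ Ca²⁺(aq) + SO₄²⁻(aq)
With molar solubility s: [Ca²⁺] = s, [SO₄²⁻] = s.
Ksp = [Ca²⁺][SO₄²⁻] = s · s = s^2
s^2 = 6.99×10⁻⁵
Taking the 2nd root, s = 8.36×10⁻³ M.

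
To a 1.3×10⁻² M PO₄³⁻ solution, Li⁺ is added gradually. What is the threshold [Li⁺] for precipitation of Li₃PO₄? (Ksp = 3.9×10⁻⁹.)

6.7×10⁻³ M

A salt starts to precipitate once the ion product Q reaches its Ksp.
Li₃PO₄(s) ⇌ 3 Li⁺(aq) + PO₄³⁻(aq)
Ksp = [Li⁺]^3[PO₄³⁻] = [Li⁺]^3(1.3×10⁻²)
[Li⁺]^3 = 3.9×10⁻⁹ / (1.3×10⁻²) = 3.0×10⁻⁷
[Li⁺] = 6.7×10⁻³ M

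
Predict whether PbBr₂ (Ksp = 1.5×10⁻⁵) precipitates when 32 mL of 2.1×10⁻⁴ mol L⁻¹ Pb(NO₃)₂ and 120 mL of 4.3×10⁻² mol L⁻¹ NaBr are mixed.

The combined volume is 152 mL.
[Pb²⁺] = (2.1×10⁻⁴)(32)/152 = 4.4×10⁻⁵ mol L⁻¹
[Br⁻] = (4.3×10⁻²)(120)/152 = 3.4×10⁻² mol L⁻¹
Q = [Pb²⁺][Br⁻]^2 = 5.1×10⁻⁸
Since Q (5.1×10⁻⁸) is less than Ksp (1.5×10⁻⁵), no PbBr₂ precipitates.

No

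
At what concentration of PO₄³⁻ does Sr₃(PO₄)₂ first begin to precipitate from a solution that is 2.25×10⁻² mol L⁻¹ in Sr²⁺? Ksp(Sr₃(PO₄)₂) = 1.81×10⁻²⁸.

3.99×10⁻¹² M

A salt starts to precipitate once the ion product Q reaches its Ksp.
Sr₃(PO₄)₂(s) ⇌ 3 Sr²⁺(aq) + 2 PO₄³⁻(aq)
Ksp = [Sr²⁺]^3[PO₄³⁻]^2 = [PO₄³⁻]^2(2.25×10⁻²)^3
[PO₄³⁻]^2 = 1.81×10⁻²⁸ / (2.25×10⁻²)^3 = 1.59×10⁻²³
[PO₄³⁻] = 3.99×10⁻¹² mol L⁻¹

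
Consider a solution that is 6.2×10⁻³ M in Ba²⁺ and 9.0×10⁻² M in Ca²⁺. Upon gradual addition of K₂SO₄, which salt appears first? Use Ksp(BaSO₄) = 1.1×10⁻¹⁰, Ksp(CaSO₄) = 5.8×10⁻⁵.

Each salt precipitates once Q = Ksp for that salt.
For BaSO₄: [SO₄²⁻] = (Ksp/[Ba²⁺]) = 1.8×10⁻⁸ M
For CaSO₄: [SO₄²⁻] = (Ksp/[Ca²⁺]) = 6.4×10⁻⁴ M
Since BaSO₄ needs less SO₄²⁻ to reach saturation, it precipitates first.

BaSO₄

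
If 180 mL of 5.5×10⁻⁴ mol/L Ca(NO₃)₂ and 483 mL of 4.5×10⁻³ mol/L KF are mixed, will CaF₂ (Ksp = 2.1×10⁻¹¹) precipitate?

Yes

After mixing, V = 180 mL + 483 mL = 663 mL.
[Ca²⁺] = (5.5×10⁻⁴)(180)/663 = 1.5×10⁻⁴ mol/L
[F⁻] = (4.5×10⁻³)(483)/663 = 3.3×10⁻³ mol/L
Q = [Ca²⁺][F⁻]^2 = 1.6×10⁻⁹
Q = 1.6×10⁻⁹ > Ksp = 2.1×10⁻¹¹, so the solution is supersaturated and CaF₂ precipitates.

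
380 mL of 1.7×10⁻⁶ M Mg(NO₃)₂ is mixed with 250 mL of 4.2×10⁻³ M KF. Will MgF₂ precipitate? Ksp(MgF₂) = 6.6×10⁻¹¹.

After mixing, V = 380 mL + 250 mL = 630 mL.
[Mg²⁺] = (1.7×10⁻⁶)(380)/630 = 1.0×10⁻⁶ M
[F⁻] = (4.2×10⁻³)(250)/630 = 1.7×10⁻³ M
Q = [Mg²⁺][F⁻]^2 = 2.8×10⁻¹²
Q = 2.8×10⁻¹² < Ksp = 6.6×10⁻¹¹, so the solution is unsaturated and no precipitate forms.

No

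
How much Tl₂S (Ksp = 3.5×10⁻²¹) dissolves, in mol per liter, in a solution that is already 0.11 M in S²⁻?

8.9×10⁻¹¹ M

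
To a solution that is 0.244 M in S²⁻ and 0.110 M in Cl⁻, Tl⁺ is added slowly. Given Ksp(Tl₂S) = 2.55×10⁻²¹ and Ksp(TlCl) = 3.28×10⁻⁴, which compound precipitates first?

Tl₂S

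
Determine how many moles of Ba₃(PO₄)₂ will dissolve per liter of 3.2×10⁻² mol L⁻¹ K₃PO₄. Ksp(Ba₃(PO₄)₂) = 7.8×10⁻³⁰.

Ba₃(PO₄)₂(s) ⇌ 3 Ba²⁺(aq) + 2 PO₄³⁻(aq)
Let s be the solubility of Ba₃(PO₄)₂ here. The common ion gives [PO₄³⁻] ≈ 3.2×10⁻² mol L⁻¹, and [Ba²⁺] = 3s.
Ksp = [Ba²⁺]^3[PO₄³⁻]^2 = (3s)^3(3.2×10⁻²)^2
(3s)^3 = 7.8×10⁻³⁰ / (3.2×10⁻²)^2 = 7.6×10⁻²⁷
s = 6.6×10⁻¹⁰ mol L⁻¹

6.6×10⁻¹⁰ M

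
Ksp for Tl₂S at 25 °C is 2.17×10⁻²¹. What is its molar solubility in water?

Tl₂S(s) ⇌ 2 Tl⁺(aq) + S²⁻(aq)
With molar solubility s: [Tl⁺] = 2s, [S²⁻] = s.
Ksp = [Tl⁺]^2[S²⁻] = (2s)^2 · s = 4s^3
4s^3 = 2.17×10⁻²¹  ⇒  s^3 = 5.43×10⁻²²
s = (5.43×10⁻²²)^(1/3) = 8.16×10⁻⁸ mol L⁻¹

8.16×10⁻⁸ M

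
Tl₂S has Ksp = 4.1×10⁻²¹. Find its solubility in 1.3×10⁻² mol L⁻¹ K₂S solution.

2.8×10⁻¹⁰ M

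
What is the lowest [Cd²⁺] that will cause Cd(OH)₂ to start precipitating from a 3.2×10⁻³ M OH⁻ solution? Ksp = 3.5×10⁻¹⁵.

Each salt precipitates once Q = Ksp for that salt.
Cd(OH)₂(s) ⇌ Cd²⁺(aq) + 2 OH⁻(aq)
Ksp = [Cd²⁺][OH⁻]^2 = [Cd²⁺](3.2×10⁻³)^2
[Cd²⁺] = 3.5×10⁻¹⁵ / (3.2×10⁻³)^2 = 3.4×10⁻¹⁰
[Cd²⁺] = 3.4×10⁻¹⁰ M

3.4×10⁻¹⁰ M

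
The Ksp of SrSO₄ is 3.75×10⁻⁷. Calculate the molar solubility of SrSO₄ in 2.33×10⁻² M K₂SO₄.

1.61×10⁻⁵ M

SrSO₄(s) ⇌ Sr²⁺(aq) + SO₄²⁻(aq)
Let s be the solubility of SrSO₄ here. The common ion gives [SO₄²⁻] ≈ 2.33×10⁻² M, and [Sr²⁺] = s.
Ksp = [Sr²⁺][SO₄²⁻] = s(2.33×10⁻²)
s = 3.75×10⁻⁷ / (2.33×10⁻²) = 1.61×10⁻⁵
s = 1.61×10⁻⁵ M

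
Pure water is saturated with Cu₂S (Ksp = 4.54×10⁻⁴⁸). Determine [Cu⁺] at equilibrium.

2.09×10⁻¹⁶ M

Cu₂S(s) ⇌ 2 Cu⁺(aq) + S²⁻(aq)
With molar solubility s: [Cu⁺] = 2s, [S²⁻] = s.
Ksp = [Cu⁺]^2[S²⁻] = (2s)^2 · s = 4s^3 = 4.54×10⁻⁴⁸
s = 1.04×10⁻¹⁶ mol/L
[Cu⁺] = 2s = 2.09×10⁻¹⁶ mol/L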